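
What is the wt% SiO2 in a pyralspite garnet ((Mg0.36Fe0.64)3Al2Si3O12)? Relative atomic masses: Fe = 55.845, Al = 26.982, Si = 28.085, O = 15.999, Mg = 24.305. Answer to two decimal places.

38.87 wt%

Molar mass of (Mg0.36Fe0.64)3Al2Si3O12 = 1.08·24.305 + 1.92·55.845 + 2·26.982 + 3·28.085 + 12·15.999 = 463.679 g/mol.
Each formula unit contains 3 Si, equivalent to 3/1 = 3.0000 mol SiO2.
M(SiO2) = 1×28.085 + 2×15.999 = 60.083 g/mol.
Mass of SiO2 per formula unit = 3.0000 × 60.083 = 180.249 g.
SiO2 wt% = 180.249 / 463.679 × 100 = 38.87%.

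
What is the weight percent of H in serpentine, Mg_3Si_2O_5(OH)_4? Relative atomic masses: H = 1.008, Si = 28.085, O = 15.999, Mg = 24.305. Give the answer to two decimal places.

1.46 wt%

Molar mass of Mg_3Si_2O_5(OH)_4: 3×24.305 + 2×28.085 + 9×15.999 + 4×1.008 = 277.108 g/mol.
Mass of H per formula unit: 4 × 1.008 = 4.032 g.
Weight fraction H = 4.032 / 277.108 = 0.0146.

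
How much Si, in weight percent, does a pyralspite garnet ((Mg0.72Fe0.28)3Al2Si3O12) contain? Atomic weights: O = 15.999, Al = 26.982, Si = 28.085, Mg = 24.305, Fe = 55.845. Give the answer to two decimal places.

19.61 weight percent

Molar mass of (Mg0.72Fe0.28)3Al2Si3O12: 2.16·24.305 + 0.84·55.845 + 2·26.982 + 3·28.085 + 12·15.999 = 429.616 g/mol.
Mass of Si per formula unit: 3 × 28.085 = 84.255 g.
Weight fraction Si = 84.255 / 429.616 = 0.1961.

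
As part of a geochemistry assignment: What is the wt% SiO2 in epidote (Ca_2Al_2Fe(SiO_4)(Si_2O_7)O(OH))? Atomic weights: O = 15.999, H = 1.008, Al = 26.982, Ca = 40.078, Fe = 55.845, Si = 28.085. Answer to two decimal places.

37.30 wt%

Formula mass = 483.215 g/mol.
3 Si → 3.0000 mol SiO2 per formula unit; M(SiO2) = 60.083, so SiO2 mass = 180.249 g.
180.249/483.215 × 100 = 37.30 wt%.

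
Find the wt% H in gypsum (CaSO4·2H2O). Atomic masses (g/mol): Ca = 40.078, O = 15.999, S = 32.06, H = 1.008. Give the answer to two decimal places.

M(CaSO4·2H2O) = 172.164 g/mol.
H contributes 4 × 1.008 = 4.032 g per mole.
4.032/172.164 = 0.0234 → 2.34%.

2.34 weight percent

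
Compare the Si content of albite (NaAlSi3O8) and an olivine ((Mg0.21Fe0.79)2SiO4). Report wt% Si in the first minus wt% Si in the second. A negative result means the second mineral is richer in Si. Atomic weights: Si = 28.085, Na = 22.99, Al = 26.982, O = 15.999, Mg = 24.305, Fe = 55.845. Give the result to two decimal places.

M(NaAlSi3O8) = 262.219 g/mol, so wt% Si = 84.255/262.219 × 100 = 32.13%.
M((Mg0.21Fe0.79)2SiO4) = 190.524 g/mol, so wt% Si = 28.085/190.524 × 100 = 14.74%.
32.13 − 14.74 = 17.39 pp.

17.39 percentage points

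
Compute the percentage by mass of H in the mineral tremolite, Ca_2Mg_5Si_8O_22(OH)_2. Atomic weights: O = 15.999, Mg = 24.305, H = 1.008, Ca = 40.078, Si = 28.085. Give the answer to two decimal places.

0.25 weight percent

Molar mass of Ca_2Mg_5Si_8O_22(OH)_2: 2·40.078 + 5·24.305 + 8·28.085 + 24·15.999 + 2·1.008 = 812.353 g/mol.
Mass of H per formula unit: 2 × 1.008 = 2.016 g.
Weight fraction H = 2.016 / 812.353 = 0.0025.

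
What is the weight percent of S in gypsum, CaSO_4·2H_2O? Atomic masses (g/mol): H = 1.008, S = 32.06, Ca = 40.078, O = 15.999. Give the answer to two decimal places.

Molar mass of CaSO_4·2H_2O: 1×40.078 + 1×32.06 + 6×15.999 + 4×1.008 = 172.164 g/mol.
Mass of S per formula unit: 1 × 32.06 = 32.060 g.
Weight fraction S = 32.060 / 172.164 = 0.1862.

18.62 weight percent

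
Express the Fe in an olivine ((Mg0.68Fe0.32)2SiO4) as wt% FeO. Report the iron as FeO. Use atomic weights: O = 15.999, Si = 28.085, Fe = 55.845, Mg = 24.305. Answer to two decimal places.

M((Mg0.68Fe0.32)2SiO4) = 160.877 g/mol; M(FeO) = 71.844 g/mol.
Moles FeO per formula unit = 0.64 Fe ÷ 1 = 0.6400.
FeO fraction = (0.6400 × 71.844) / 160.877 = 45.980/160.877 = 0.2858.

28.58 wt%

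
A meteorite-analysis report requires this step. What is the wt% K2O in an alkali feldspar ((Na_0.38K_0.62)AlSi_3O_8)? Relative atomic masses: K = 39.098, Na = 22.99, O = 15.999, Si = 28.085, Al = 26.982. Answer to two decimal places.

10.73 wt%

Molar mass of (Na_0.38K_0.62)AlSi_3O_8 = 0.38·22.99 + 0.62·39.098 + 1·26.982 + 3·28.085 + 8·15.999 = 272.206 g/mol.
Each formula unit contains 0.62 K, equivalent to 0.62/2 = 0.3100 mol K2O.
M(K2O) = 2×39.098 + 1×15.999 = 94.195 g/mol.
Mass of K2O per formula unit = 0.3100 × 94.195 = 29.200 g.
K2O wt% = 29.200 / 272.206 × 100 = 10.73%.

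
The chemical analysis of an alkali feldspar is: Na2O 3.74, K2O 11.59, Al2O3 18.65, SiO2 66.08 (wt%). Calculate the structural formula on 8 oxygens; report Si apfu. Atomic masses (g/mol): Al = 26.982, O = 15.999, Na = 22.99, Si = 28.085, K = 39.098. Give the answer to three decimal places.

Na2O: 3.74/61.979 = 0.06034 mol → 0.12068 mol Na, 0.06034 mol O.
K2O: 11.59/94.195 = 0.12304 mol → 0.24608 mol K, 0.12304 mol O.
Al2O3: 18.65/101.961 = 0.18291 mol → 0.36582 mol Al, 0.54873 mol O.
SiO2: 66.08/60.083 = 1.09981 mol → 1.09981 mol Si, 2.19962 mol O.
Total oxygen = 2.93173 mol. Normalization factor = 8/2.93173 = 2.72876.
Si per 8 O = 1.09981 × 2.72876 = 3.001.

3.001 Si apfu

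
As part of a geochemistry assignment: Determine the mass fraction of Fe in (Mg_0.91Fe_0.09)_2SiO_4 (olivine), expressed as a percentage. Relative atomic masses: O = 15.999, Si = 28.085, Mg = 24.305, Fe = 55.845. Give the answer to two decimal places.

M((Mg_0.91Fe_0.09)_2SiO_4) = 146.368 g/mol.
Fe contributes 0.18 × 55.845 = 10.052 g per mole.
10.052/146.368 = 0.0687 → 6.87%.

6.87 mass %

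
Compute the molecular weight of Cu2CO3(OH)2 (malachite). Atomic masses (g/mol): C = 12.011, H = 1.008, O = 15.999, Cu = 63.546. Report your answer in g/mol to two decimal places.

M = 2*63.546 + 1*12.011 + 5*15.999 + 2*1.008

221.11 g/mol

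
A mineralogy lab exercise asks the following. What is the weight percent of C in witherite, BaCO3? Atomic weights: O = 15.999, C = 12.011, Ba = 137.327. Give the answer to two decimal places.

M(BaCO3) = 197.335 g/mol.
C contributes 1 × 12.011 = 12.011 g per mole.
12.011/197.335 = 0.0609 → 6.09%.

6.09 wt%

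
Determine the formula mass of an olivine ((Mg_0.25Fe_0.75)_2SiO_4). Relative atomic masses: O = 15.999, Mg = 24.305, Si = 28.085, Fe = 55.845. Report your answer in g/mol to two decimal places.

The formula mass is the sum 0.50×24.305 + 1.50×55.845 + 1×28.085 + 4×15.999.

188.00 g/mol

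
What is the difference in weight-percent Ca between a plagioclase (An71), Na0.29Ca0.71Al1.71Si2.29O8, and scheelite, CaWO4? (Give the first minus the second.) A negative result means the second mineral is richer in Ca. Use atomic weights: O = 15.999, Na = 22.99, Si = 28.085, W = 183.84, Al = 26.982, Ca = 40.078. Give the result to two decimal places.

M(Na0.29Ca0.71Al1.71Si2.29O8) = 273.568 g/mol, so wt% Ca = 28.455/273.568 × 100 = 10.40%.
M(CaWO4) = 287.914 g/mol, so wt% Ca = 40.078/287.914 × 100 = 13.92%.
10.40 − 13.92 = -3.52 pp.

-3.52 percentage points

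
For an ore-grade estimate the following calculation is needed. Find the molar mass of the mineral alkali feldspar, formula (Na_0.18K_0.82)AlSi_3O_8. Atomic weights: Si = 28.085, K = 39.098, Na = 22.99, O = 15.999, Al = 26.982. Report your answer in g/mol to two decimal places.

275.43 g/mol

The formula mass is the sum 0.18·22.99 + 0.82·39.098 + 1·26.982 + 3·28.085 + 8·15.999.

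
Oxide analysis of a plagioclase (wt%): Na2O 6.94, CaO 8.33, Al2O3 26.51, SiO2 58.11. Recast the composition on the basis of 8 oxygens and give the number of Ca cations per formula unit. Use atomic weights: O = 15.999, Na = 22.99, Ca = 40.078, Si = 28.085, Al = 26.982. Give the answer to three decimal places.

Na2O (M=61.979): mol = 0.11197; Na = 0.22394, O = 0.11197.
CaO (M=56.077): mol = 0.14855; Ca = 0.14855, O = 0.14855.
Al2O3 (M=101.961): mol = 0.26000; Al = 0.52000, O = 0.78000.
SiO2 (M=60.083): mol = 0.96716; Si = 0.96716, O = 1.93432.
ΣO = 2.97484; factor = 8/ΣO = 2.68922.
Ca apfu = 0.14855 × 2.68922 = 0.399.

0.399 Ca apfu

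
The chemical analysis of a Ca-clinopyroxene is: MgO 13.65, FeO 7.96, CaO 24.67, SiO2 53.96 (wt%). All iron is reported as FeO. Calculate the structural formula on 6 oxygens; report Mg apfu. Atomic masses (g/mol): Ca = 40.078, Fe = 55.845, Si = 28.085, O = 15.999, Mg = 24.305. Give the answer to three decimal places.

MgO (M=40.304): mol = 0.33868; Mg = 0.33868, O = 0.33868.
FeO (M=71.844): mol = 0.11080; Fe = 0.11080, O = 0.11080.
CaO (M=56.077): mol = 0.43993; Ca = 0.43993, O = 0.43993.
SiO2 (M=60.083): mol = 0.89809; Si = 0.89809, O = 1.79618.
ΣO = 2.68559; factor = 6/ΣO = 2.23415.
Mg apfu = 0.33868 × 2.23415 = 0.757.

0.757 Mg apfu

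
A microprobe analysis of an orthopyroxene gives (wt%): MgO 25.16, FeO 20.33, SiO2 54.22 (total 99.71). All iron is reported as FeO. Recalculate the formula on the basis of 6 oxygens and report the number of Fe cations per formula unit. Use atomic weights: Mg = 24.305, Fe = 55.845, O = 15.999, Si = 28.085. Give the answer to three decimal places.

0.626 Fe apfu

25.16 wt% MgO ÷ 40.304 g/mol = 0.62426 mol, giving 0.62426 Mg and 0.62426 O.
20.33 wt% FeO ÷ 71.844 g/mol = 0.28297 mol, giving 0.28297 Fe and 0.28297 O.
54.22 wt% SiO2 ÷ 60.083 g/mol = 0.90242 mol, giving 0.90242 Si and 1.80484 O.
Oxygen sums to 2.71207; scaling by 6/2.71207 = 2.21233 puts the formula on 6 O.
Fe: 0.28297 × 2.21233 = 0.626 atoms per formula unit.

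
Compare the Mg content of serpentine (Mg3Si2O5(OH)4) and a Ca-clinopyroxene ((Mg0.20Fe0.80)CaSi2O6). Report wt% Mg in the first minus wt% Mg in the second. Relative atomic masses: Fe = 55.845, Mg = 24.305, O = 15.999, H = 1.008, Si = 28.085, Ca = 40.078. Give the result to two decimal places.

Mg in Mg3Si2O5(OH)4: molar mass 277.108 g/mol; 3×24.305 = 72.915 g → 26.31 wt%.
Mg in (Mg0.20Fe0.80)CaSi2O6: molar mass 241.779 g/mol; 0.20×24.305 = 4.861 g → 2.01 wt%.
Difference = 26.31 − 2.01 = 24.30 percentage points.

24.30 percentage points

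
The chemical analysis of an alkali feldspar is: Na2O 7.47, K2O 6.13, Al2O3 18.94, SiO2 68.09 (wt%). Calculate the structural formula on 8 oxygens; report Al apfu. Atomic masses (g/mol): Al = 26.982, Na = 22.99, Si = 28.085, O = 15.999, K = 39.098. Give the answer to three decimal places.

0.988 Al apfu

Na2O (M=61.979): mol = 0.12052; Na = 0.24104, O = 0.12052.
K2O (M=94.195): mol = 0.06508; K = 0.13016, O = 0.06508.
Al2O3 (M=101.961): mol = 0.18576; Al = 0.37152, O = 0.55728.
SiO2 (M=60.083): mol = 1.13327; Si = 1.13327, O = 2.26654.
ΣO = 3.00942; factor = 8/ΣO = 2.65832.
Al apfu = 0.37152 × 2.65832 = 0.988.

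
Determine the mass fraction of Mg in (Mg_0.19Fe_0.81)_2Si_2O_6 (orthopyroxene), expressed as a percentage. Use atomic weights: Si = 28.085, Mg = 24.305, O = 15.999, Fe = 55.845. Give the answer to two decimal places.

Formula mass = 0.38*24.305 + 1.62*55.845 + 2*28.085 + 6*15.999 = 251.869 g/mol, of which 9.236 g is Mg.
So Mg makes up 9.236/251.869 = 0.0367 of the mass, i.e. 3.67%.

3.67 weight percent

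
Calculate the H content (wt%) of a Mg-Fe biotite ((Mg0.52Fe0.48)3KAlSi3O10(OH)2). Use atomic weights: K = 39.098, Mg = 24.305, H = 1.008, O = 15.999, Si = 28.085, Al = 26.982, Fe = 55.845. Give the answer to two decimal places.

0.44 wt%

Formula mass = 1.56*24.305 + 1.44*55.845 + 1*39.098 + 1*26.982 + 3*28.085 + 12*15.999 + 2*1.008 = 462.672 g/mol, of which 2.016 g is H.
So H makes up 2.016/462.672 = 0.0044 of the mass, i.e. 0.44%.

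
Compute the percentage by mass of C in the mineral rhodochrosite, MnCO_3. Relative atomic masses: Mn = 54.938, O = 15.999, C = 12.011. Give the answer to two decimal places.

10.45 weight percent

Formula mass = 1·54.938 + 1·12.011 + 3·15.999 = 114.946 g/mol, of which 12.011 g is C.
So C makes up 12.011/114.946 = 0.1045 of the mass, i.e. 10.45%.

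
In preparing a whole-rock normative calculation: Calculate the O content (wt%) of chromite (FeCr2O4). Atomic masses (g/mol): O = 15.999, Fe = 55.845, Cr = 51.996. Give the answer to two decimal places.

28.59 wt%

Molar mass of FeCr2O4: 1·55.845 + 2·51.996 + 4·15.999 = 223.833 g/mol.
Mass of O per formula unit: 4 × 15.999 = 63.996 g.
Weight fraction O = 63.996 / 223.833 = 0.2859.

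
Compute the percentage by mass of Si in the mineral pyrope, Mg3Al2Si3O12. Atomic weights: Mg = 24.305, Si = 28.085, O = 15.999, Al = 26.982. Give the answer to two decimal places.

20.90 weight percent

M(Mg3Al2Si3O12) = 403.122 g/mol.
Si contributes 3 × 28.085 = 84.255 g per mole.
84.255/403.122 = 0.2090 → 20.90%.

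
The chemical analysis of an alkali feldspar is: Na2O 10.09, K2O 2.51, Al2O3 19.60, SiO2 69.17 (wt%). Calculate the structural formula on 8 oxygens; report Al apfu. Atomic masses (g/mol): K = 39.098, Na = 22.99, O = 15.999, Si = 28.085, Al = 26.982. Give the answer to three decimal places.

Na2O: 10.09/61.979 = 0.16280 mol → 0.32560 mol Na, 0.16280 mol O.
K2O: 2.51/94.195 = 0.02665 mol → 0.05330 mol K, 0.02665 mol O.
Al2O3: 19.60/101.961 = 0.19223 mol → 0.38446 mol Al, 0.57669 mol O.
SiO2: 69.17/60.083 = 1.15124 mol → 1.15124 mol Si, 2.30248 mol O.
Total oxygen = 3.06862 mol. Normalization factor = 8/3.06862 = 2.60704.
Al per 8 O = 0.38446 × 2.60704 = 1.002.

1.002 Al apfu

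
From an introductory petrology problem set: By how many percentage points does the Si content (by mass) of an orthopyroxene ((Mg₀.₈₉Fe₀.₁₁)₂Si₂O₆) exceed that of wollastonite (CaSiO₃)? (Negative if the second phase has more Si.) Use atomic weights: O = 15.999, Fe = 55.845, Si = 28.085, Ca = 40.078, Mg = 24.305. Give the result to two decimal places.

2.86 percentage points

Si in (Mg₀.₈₉Fe₀.₁₁)₂Si₂O₆: molar mass 207.713 g/mol; 2×28.085 = 56.170 g → 27.04 wt%.
Si in CaSiO₃: molar mass 116.160 g/mol; 1×28.085 = 28.085 g → 24.18 wt%.
Difference = 27.04 − 24.18 = 2.86 percentage points.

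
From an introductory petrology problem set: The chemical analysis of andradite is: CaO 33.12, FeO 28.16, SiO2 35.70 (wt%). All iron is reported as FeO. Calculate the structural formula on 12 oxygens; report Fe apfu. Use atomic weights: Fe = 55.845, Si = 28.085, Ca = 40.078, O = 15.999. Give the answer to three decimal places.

CaO: 33.12/56.077 = 0.59062 mol → 0.59062 mol Ca, 0.59062 mol O.
FeO: 28.16/71.844 = 0.39196 mol → 0.39196 mol Fe, 0.39196 mol O.
SiO2: 35.70/60.083 = 0.59418 mol → 0.59418 mol Si, 1.18836 mol O.
Total oxygen = 2.17094 mol. Normalization factor = 12/2.17094 = 5.52756.
Fe per 12 O = 0.39196 × 5.52756 = 2.167.

2.167 Fe apfu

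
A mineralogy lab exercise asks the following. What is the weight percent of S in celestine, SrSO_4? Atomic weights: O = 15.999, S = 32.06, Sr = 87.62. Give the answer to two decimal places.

17.45 wt%

Formula mass = 1×87.62 + 1×32.06 + 4×15.999 = 183.676 g/mol, of which 32.060 g is S.
So S makes up 32.060/183.676 = 0.1745 of the mass, i.e. 17.45%.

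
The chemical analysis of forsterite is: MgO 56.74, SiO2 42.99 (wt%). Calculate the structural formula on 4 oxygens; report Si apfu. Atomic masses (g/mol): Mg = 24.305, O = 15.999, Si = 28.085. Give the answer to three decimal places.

1.008 Si apfu

MgO (M=40.304): mol = 1.40780; Mg = 1.40780, O = 1.40780.
SiO2 (M=60.083): mol = 0.71551; Si = 0.71551, O = 1.43102.
ΣO = 2.83882; factor = 4/ΣO = 1.40904.
Si apfu = 0.71551 × 1.40904 = 1.008.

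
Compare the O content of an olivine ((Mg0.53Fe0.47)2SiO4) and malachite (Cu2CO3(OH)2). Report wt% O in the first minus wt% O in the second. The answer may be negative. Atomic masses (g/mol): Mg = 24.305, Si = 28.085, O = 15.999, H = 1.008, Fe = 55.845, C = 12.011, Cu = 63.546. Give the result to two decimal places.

1.39 percentage points

O in (Mg0.53Fe0.47)2SiO4: molar mass 170.339 g/mol; 4×15.999 = 63.996 g → 37.57 wt%.
O in Cu2CO3(OH)2: molar mass 221.114 g/mol; 5×15.999 = 79.995 g → 36.18 wt%.
Difference = 37.57 − 36.18 = 1.39 percentage points.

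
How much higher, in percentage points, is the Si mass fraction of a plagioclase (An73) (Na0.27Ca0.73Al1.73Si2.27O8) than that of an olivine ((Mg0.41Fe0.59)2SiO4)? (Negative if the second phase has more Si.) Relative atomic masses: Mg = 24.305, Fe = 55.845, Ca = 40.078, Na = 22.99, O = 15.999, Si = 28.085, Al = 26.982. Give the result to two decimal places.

7.49 percentage points

Si in Na0.27Ca0.73Al1.73Si2.27O8: molar mass 273.888 g/mol; 2.27×28.085 = 63.753 g → 23.28 wt%.
Si in (Mg0.41Fe0.59)2SiO4: molar mass 177.908 g/mol; 1×28.085 = 28.085 g → 15.79 wt%.
Difference = 23.28 − 15.79 = 7.49 percentage points.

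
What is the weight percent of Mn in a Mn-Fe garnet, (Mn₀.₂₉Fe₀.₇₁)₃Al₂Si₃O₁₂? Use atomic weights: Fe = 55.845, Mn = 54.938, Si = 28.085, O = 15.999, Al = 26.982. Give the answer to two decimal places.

9.62 wt%

Molar mass of (Mn₀.₂₉Fe₀.₇₁)₃Al₂Si₃O₁₂: 0.87×54.938 + 2.13×55.845 + 2×26.982 + 3×28.085 + 12×15.999 = 496.953 g/mol.
Mass of Mn per formula unit: 0.87 × 54.938 = 47.796 g.
Weight fraction Mn = 47.796 / 496.953 = 0.0962.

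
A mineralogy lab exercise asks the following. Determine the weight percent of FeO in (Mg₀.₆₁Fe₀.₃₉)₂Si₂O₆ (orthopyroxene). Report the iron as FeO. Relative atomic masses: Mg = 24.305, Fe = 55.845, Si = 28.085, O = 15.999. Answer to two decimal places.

Molar mass of (Mg₀.₆₁Fe₀.₃₉)₂Si₂O₆ = 1.22*24.305 + 0.78*55.845 + 2*28.085 + 6*15.999 = 225.375 g/mol.
Each formula unit contains 0.78 Fe, equivalent to 0.78/1 = 0.7800 mol FeO.
M(FeO) = 1×55.845 + 1×15.999 = 71.844 g/mol.
Mass of FeO per formula unit = 0.7800 × 71.844 = 56.038 g.
FeO wt% = 56.038 / 225.375 × 100 = 24.86%.

24.86 wt%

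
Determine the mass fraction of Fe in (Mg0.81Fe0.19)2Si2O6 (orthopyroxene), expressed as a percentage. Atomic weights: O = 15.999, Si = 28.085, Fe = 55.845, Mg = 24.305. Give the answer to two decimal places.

Molar mass of (Mg0.81Fe0.19)2Si2O6: 1.62*24.305 + 0.38*55.845 + 2*28.085 + 6*15.999 = 212.759 g/mol.
Mass of Fe per formula unit: 0.38 × 55.845 = 21.221 g.
Weight fraction Fe = 21.221 / 212.759 = 0.0997.

9.97 wt%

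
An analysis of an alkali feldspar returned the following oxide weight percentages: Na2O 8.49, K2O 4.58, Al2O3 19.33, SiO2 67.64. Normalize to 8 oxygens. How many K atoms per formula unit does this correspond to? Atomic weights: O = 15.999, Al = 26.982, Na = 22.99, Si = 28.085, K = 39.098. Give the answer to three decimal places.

0.259 K apfu

Na2O (M=61.979): mol = 0.13698; Na = 0.27396, O = 0.13698.
K2O (M=94.195): mol = 0.04862; K = 0.09724, O = 0.04862.
Al2O3 (M=101.961): mol = 0.18958; Al = 0.37916, O = 0.56874.
SiO2 (M=60.083): mol = 1.12578; Si = 1.12578, O = 2.25156.
ΣO = 3.00590; factor = 8/ΣO = 2.66143.
K apfu = 0.09724 × 2.66143 = 0.259.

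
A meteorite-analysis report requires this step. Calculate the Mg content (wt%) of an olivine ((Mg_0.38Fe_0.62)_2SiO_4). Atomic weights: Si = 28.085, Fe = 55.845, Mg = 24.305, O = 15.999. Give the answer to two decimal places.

10.27 wt%

M((Mg_0.38Fe_0.62)_2SiO_4) = 179.801 g/mol.
Mg contributes 0.76 × 24.305 = 18.472 g per mole.
18.472/179.801 = 0.1027 → 10.27%.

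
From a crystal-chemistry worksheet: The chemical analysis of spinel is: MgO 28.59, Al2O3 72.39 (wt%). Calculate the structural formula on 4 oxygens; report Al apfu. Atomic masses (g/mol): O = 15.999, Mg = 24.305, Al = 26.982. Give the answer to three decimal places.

MgO (M=40.304): mol = 0.70936; Mg = 0.70936, O = 0.70936.
Al2O3 (M=101.961): mol = 0.70998; Al = 1.41996, O = 2.12994.
ΣO = 2.83930; factor = 4/ΣO = 1.40880.
Al apfu = 1.41996 × 1.40880 = 2.000.

2.000 Al apfu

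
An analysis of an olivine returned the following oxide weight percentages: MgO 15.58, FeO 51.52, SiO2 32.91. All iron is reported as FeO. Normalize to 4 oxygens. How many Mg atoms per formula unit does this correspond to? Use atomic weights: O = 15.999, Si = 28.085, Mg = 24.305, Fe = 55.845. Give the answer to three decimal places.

MgO (M=40.304): mol = 0.38656; Mg = 0.38656, O = 0.38656.
FeO (M=71.844): mol = 0.71711; Fe = 0.71711, O = 0.71711.
SiO2 (M=60.083): mol = 0.54774; Si = 0.54774, O = 1.09548.
ΣO = 2.19915; factor = 4/ΣO = 1.81888.
Mg apfu = 0.38656 × 1.81888 = 0.703.

0.703 Mg apfu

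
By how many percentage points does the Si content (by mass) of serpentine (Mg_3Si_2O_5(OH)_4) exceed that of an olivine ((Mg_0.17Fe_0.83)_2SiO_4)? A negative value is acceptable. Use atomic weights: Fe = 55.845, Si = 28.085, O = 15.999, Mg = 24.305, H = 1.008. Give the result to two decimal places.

5.72 percentage points

Si in Mg_3Si_2O_5(OH)_4: molar mass 277.108 g/mol; 2×28.085 = 56.170 g → 20.27 wt%.
Si in (Mg_0.17Fe_0.83)_2SiO_4: molar mass 193.047 g/mol; 1×28.085 = 28.085 g → 14.55 wt%.
Difference = 20.27 − 14.55 = 5.72 percentage points.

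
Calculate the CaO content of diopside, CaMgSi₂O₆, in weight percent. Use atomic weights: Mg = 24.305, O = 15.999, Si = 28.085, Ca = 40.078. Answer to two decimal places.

25.90 wt%

M(CaMgSi₂O₆) = 216.547 g/mol; M(CaO) = 56.077 g/mol.
Moles CaO per formula unit = 1 Ca ÷ 1 = 1.0000.
CaO fraction = (1.0000 × 56.077) / 216.547 = 56.077/216.547 = 0.2590.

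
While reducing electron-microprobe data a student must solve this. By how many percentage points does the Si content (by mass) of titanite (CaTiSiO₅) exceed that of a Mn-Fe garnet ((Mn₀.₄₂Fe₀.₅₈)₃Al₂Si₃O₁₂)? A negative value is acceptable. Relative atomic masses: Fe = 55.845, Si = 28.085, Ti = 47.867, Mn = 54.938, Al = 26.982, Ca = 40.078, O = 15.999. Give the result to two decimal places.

-2.64 percentage points

M(CaTiSiO₅) = 196.025 g/mol, so wt% Si = 28.085/196.025 × 100 = 14.33%.
M((Mn₀.₄₂Fe₀.₅₈)₃Al₂Si₃O₁₂) = 496.599 g/mol, so wt% Si = 84.255/496.599 × 100 = 16.97%.
14.33 − 16.97 = -2.64 pp.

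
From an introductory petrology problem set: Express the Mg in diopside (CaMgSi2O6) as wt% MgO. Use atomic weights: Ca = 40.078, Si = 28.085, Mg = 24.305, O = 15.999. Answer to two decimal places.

18.61 wt%

Formula mass = 216.547 g/mol.
1 Mg → 1.0000 mol MgO per formula unit; M(MgO) = 40.304, so MgO mass = 40.304 g.
40.304/216.547 × 100 = 18.61 wt%.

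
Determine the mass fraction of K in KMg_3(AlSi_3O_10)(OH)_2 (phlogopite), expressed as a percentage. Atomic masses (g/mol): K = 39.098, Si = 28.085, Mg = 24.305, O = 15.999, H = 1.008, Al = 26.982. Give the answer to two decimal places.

Molar mass of KMg_3(AlSi_3O_10)(OH)_2: 1*39.098 + 3*24.305 + 1*26.982 + 3*28.085 + 12*15.999 + 2*1.008 = 417.254 g/mol.
Mass of K per formula unit: 1 × 39.098 = 39.098 g.
Weight fraction K = 39.098 / 417.254 = 0.0937.

9.37 weight percent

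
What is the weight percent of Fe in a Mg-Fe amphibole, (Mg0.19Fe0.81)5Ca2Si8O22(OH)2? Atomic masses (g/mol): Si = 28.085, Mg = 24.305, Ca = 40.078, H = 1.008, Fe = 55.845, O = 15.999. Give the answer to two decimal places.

24.06 mass %

M((Mg0.19Fe0.81)5Ca2Si8O22(OH)2) = 940.090 g/mol.
Fe contributes 4.05 × 55.845 = 226.172 g per mole.
226.172/940.090 = 0.2406 → 24.06%.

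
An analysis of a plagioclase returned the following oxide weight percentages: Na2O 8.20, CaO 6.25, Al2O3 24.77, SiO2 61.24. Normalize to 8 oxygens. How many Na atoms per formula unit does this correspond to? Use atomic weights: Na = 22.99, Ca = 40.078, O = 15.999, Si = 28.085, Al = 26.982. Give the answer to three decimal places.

Na2O (M=61.979): mol = 0.13230; Na = 0.26460, O = 0.13230.
CaO (M=56.077): mol = 0.11145; Ca = 0.11145, O = 0.11145.
Al2O3 (M=101.961): mol = 0.24294; Al = 0.48588, O = 0.72882.
SiO2 (M=60.083): mol = 1.01926; Si = 1.01926, O = 2.03852.
ΣO = 3.01109; factor = 8/ΣO = 2.65685.
Na apfu = 0.26460 × 2.65685 = 0.703.

0.703 Na apfu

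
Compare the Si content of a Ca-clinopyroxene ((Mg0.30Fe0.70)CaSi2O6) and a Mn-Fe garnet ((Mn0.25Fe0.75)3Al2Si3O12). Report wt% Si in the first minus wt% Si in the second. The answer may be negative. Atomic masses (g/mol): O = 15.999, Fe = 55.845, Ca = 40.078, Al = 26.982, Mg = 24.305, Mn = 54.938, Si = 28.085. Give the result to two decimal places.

Si in (Mg0.30Fe0.70)CaSi2O6: molar mass 238.625 g/mol; 2×28.085 = 56.170 g → 23.54 wt%.
Si in (Mn0.25Fe0.75)3Al2Si3O12: molar mass 497.062 g/mol; 3×28.085 = 84.255 g → 16.95 wt%.
Difference = 23.54 − 16.95 = 6.59 percentage points.

6.59 percentage points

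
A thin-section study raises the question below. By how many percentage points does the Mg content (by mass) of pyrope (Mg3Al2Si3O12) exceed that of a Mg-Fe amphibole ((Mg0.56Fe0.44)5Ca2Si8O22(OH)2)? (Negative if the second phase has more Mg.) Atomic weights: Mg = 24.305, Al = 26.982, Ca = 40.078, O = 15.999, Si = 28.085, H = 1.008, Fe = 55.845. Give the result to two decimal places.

First mineral: 72.915 g Mg in 403.122 g formula = 18.09 wt% Mg.
Second mineral: 68.054 g Mg in 881.741 g formula = 7.72 wt% Mg.
18.09% − 7.72% gives a difference of 10.37 percentage points.

10.37 percentage points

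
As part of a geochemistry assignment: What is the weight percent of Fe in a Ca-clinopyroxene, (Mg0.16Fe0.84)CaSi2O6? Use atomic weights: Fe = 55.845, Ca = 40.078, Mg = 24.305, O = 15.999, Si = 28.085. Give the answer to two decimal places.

19.30 weight percent

Formula mass = 0.16×24.305 + 0.84×55.845 + 1×40.078 + 2×28.085 + 6×15.999 = 243.041 g/mol, of which 46.910 g is Fe.
So Fe makes up 46.910/243.041 = 0.1930 of the mass, i.e. 19.30%.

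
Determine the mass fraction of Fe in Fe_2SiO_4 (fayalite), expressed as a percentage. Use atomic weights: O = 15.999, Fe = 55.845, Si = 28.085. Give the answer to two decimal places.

Molar mass of Fe_2SiO_4: 2·55.845 + 1·28.085 + 4·15.999 = 203.771 g/mol.
Mass of Fe per formula unit: 2 × 55.845 = 111.690 g.
Weight fraction Fe = 111.690 / 203.771 = 0.5481.

54.81 weight percent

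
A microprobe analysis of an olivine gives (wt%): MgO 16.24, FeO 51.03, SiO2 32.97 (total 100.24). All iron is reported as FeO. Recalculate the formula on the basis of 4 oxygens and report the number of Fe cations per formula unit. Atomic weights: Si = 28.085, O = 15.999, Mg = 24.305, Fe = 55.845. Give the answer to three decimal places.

16.24 wt% MgO ÷ 40.304 g/mol = 0.40294 mol, giving 0.40294 Mg and 0.40294 O.
51.03 wt% FeO ÷ 71.844 g/mol = 0.71029 mol, giving 0.71029 Fe and 0.71029 O.
32.97 wt% SiO2 ÷ 60.083 g/mol = 0.54874 mol, giving 0.54874 Si and 1.09748 O.
Oxygen sums to 2.21071; scaling by 4/2.21071 = 1.80937 puts the formula on 4 O.
Fe: 0.71029 × 1.80937 = 1.285 atoms per formula unit.

1.285 Fe apfu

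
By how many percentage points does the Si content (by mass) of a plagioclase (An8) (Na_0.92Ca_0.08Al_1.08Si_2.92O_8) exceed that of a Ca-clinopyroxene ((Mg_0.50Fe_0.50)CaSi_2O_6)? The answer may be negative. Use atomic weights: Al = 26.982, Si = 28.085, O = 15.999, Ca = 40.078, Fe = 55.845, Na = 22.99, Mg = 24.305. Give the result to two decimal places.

First mineral: 82.008 g Si in 263.498 g formula = 31.12 wt% Si.
Second mineral: 56.170 g Si in 232.317 g formula = 24.18 wt% Si.
31.12% − 24.18% gives a difference of 6.94 percentage points.

6.94 percentage points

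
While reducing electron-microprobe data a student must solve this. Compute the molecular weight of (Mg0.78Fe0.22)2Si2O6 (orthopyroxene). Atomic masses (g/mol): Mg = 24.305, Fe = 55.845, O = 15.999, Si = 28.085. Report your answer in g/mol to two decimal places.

M = 1.56×24.305 + 0.44×55.845 + 2×28.085 + 6×15.999

214.65 g/mol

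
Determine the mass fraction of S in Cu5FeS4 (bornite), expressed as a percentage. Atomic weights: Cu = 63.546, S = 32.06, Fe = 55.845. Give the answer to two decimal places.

M(Cu5FeS4) = 501.815 g/mol.
S contributes 4 × 32.06 = 128.240 g per mole.
128.240/501.815 = 0.2556 → 25.56%.

25.56 wt%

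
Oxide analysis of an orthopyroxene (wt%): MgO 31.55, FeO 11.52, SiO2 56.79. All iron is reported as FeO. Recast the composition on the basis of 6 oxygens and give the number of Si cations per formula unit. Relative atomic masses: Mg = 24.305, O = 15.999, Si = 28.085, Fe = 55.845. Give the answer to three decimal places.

MgO: 31.55/40.304 = 0.78280 mol → 0.78280 mol Mg, 0.78280 mol O.
FeO: 11.52/71.844 = 0.16035 mol → 0.16035 mol Fe, 0.16035 mol O.
SiO2: 56.79/60.083 = 0.94519 mol → 0.94519 mol Si, 1.89038 mol O.
Total oxygen = 2.83353 mol. Normalization factor = 6/2.83353 = 2.11750.
Si per 6 O = 0.94519 × 2.11750 = 2.001.

2.001 Si apfu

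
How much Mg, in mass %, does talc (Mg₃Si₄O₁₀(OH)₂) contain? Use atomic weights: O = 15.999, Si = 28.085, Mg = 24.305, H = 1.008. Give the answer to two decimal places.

19.23 mass %

M(Mg₃Si₄O₁₀(OH)₂) = 379.259 g/mol.
Mg contributes 3 × 24.305 = 72.915 g per mole.
72.915/379.259 = 0.1923 → 19.23%.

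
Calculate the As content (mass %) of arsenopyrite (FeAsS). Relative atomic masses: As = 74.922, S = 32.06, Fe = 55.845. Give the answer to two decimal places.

46.01 mass %

M(FeAsS) = 162.827 g/mol.
As contributes 1 × 74.922 = 74.922 g per mole.
74.922/162.827 = 0.4601 → 46.01%.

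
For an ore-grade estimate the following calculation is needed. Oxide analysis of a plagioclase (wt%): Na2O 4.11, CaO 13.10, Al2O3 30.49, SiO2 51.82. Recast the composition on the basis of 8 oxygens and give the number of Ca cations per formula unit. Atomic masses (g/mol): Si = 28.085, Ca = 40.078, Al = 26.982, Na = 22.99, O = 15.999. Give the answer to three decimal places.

0.640 Ca apfu

Na2O: 4.11/61.979 = 0.06631 mol → 0.13262 mol Na, 0.06631 mol O.
CaO: 13.10/56.077 = 0.23361 mol → 0.23361 mol Ca, 0.23361 mol O.
Al2O3: 30.49/101.961 = 0.29904 mol → 0.59808 mol Al, 0.89712 mol O.
SiO2: 51.82/60.083 = 0.86247 mol → 0.86247 mol Si, 1.72494 mol O.
Total oxygen = 2.92198 mol. Normalization factor = 8/2.92198 = 2.73787.
Ca per 8 O = 0.23361 × 2.73787 = 0.640.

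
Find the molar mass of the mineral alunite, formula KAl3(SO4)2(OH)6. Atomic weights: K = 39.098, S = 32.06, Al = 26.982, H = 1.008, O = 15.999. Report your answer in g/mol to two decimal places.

M = 1*39.098 + 3*26.982 + 2*32.06 + 14*15.999 + 6*1.008

414.20 g/mol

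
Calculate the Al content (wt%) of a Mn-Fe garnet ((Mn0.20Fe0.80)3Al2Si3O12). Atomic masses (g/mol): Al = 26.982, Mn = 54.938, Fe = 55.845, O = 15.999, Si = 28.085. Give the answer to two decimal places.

10.85 wt%

Molar mass of (Mn0.20Fe0.80)3Al2Si3O12: 0.60×54.938 + 2.40×55.845 + 2×26.982 + 3×28.085 + 12×15.999 = 497.198 g/mol.
Mass of Al per formula unit: 2 × 26.982 = 53.964 g.
Weight fraction Al = 53.964 / 497.198 = 0.1085.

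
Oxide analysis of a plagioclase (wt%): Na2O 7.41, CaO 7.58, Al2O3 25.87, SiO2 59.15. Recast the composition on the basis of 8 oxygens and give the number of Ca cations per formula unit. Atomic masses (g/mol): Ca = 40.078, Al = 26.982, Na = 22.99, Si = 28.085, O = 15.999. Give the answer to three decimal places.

0.362 Ca apfu

7.41 wt% Na2O ÷ 61.979 g/mol = 0.11956 mol, giving 0.23912 Na and 0.11956 O.
7.58 wt% CaO ÷ 56.077 g/mol = 0.13517 mol, giving 0.13517 Ca and 0.13517 O.
25.87 wt% Al2O3 ÷ 101.961 g/mol = 0.25372 mol, giving 0.50744 Al and 0.76116 O.
59.15 wt% SiO2 ÷ 60.083 g/mol = 0.98447 mol, giving 0.98447 Si and 1.96894 O.
Oxygen sums to 2.98483; scaling by 8/2.98483 = 2.68022 puts the formula on 8 O.
Ca: 0.13517 × 2.68022 = 0.362 atoms per formula unit.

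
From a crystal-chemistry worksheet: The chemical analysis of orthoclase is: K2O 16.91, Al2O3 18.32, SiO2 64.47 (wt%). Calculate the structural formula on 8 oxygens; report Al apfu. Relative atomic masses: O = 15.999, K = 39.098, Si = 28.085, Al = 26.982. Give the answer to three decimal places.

1.004 Al apfu

16.91 wt% K2O ÷ 94.195 g/mol = 0.17952 mol, giving 0.35904 K and 0.17952 O.
18.32 wt% Al2O3 ÷ 101.961 g/mol = 0.17968 mol, giving 0.35936 Al and 0.53904 O.
64.47 wt% SiO2 ÷ 60.083 g/mol = 1.07302 mol, giving 1.07302 Si and 2.14604 O.
Oxygen sums to 2.86460; scaling by 8/2.86460 = 2.79271 puts the formula on 8 O.
Al: 0.35936 × 2.79271 = 1.004 atoms per formula unit.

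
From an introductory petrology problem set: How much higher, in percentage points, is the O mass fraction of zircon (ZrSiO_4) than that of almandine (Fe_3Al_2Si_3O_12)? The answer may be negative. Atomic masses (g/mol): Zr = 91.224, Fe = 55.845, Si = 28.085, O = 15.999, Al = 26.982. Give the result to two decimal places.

O in ZrSiO_4: molar mass 183.305 g/mol; 4×15.999 = 63.996 g → 34.91 wt%.
O in Fe_3Al_2Si_3O_12: molar mass 497.742 g/mol; 12×15.999 = 191.988 g → 38.57 wt%.
Difference = 34.91 − 38.57 = -3.66 percentage points.

-3.66 percentage points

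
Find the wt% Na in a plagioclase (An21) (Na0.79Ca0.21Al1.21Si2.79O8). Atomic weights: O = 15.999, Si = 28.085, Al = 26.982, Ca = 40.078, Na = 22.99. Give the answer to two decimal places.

6.84 wt%

Molar mass of Na0.79Ca0.21Al1.21Si2.79O8: 0.79×22.99 + 0.21×40.078 + 1.21×26.982 + 2.79×28.085 + 8×15.999 = 265.576 g/mol.
Mass of Na per formula unit: 0.79 × 22.99 = 18.162 g.
Weight fraction Na = 18.162 / 265.576 = 0.0684.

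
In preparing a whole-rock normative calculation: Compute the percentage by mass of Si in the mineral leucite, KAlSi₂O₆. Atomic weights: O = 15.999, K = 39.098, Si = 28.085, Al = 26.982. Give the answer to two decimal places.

Molar mass of KAlSi₂O₆: 1×39.098 + 1×26.982 + 2×28.085 + 6×15.999 = 218.244 g/mol.
Mass of Si per formula unit: 2 × 28.085 = 56.170 g.
Weight fraction Si = 56.170 / 218.244 = 0.2574.

25.74 mass %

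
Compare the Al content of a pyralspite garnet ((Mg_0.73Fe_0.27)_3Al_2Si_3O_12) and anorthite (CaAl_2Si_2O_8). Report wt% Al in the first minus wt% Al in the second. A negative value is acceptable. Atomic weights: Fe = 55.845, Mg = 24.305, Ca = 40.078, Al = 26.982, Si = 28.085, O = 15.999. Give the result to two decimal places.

-6.81 percentage points

Al in (Mg_0.73Fe_0.27)_3Al_2Si_3O_12: molar mass 428.669 g/mol; 2×26.982 = 53.964 g → 12.59 wt%.
Al in CaAl_2Si_2O_8: molar mass 278.204 g/mol; 2×26.982 = 53.964 g → 19.40 wt%.
Difference = 12.59 − 19.40 = -6.81 percentage points.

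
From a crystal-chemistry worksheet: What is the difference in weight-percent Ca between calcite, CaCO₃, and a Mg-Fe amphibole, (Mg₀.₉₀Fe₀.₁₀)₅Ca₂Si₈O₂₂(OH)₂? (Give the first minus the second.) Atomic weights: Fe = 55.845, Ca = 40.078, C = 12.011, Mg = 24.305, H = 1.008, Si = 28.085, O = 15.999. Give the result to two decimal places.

30.36 percentage points

First mineral: 40.078 g Ca in 100.086 g formula = 40.04 wt% Ca.
Second mineral: 80.156 g Ca in 828.123 g formula = 9.68 wt% Ca.
40.04% − 9.68% gives a difference of 30.36 percentage points.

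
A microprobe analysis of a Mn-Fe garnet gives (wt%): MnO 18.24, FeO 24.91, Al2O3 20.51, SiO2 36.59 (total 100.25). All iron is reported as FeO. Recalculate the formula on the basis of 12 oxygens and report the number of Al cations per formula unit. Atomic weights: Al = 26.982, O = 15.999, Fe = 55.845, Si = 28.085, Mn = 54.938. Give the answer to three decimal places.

MnO: 18.24/70.937 = 0.25713 mol → 0.25713 mol Mn, 0.25713 mol O.
FeO: 24.91/71.844 = 0.34672 mol → 0.34672 mol Fe, 0.34672 mol O.
Al2O3: 20.51/101.961 = 0.20116 mol → 0.40232 mol Al, 0.60348 mol O.
SiO2: 36.59/60.083 = 0.60899 mol → 0.60899 mol Si, 1.21798 mol O.
Total oxygen = 2.42531 mol. Normalization factor = 12/2.42531 = 4.94782.
Al per 12 O = 0.40232 × 4.94782 = 1.991.

1.991 Al apfu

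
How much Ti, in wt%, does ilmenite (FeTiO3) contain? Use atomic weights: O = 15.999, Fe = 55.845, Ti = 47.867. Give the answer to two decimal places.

Molar mass of FeTiO3: 1·55.845 + 1·47.867 + 3·15.999 = 151.709 g/mol.
Mass of Ti per formula unit: 1 × 47.867 = 47.867 g.
Weight fraction Ti = 47.867 / 151.709 = 0.3155.

31.55 wt%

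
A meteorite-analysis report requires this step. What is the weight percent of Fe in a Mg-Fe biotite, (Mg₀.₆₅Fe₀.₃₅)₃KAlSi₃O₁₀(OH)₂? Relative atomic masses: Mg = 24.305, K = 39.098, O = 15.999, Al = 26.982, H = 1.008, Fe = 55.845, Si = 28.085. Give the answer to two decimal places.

13.02 weight percent

Molar mass of (Mg₀.₆₅Fe₀.₃₅)₃KAlSi₃O₁₀(OH)₂: 1.95·24.305 + 1.05·55.845 + 1·39.098 + 1·26.982 + 3·28.085 + 12·15.999 + 2·1.008 = 450.371 g/mol.
Mass of Fe per formula unit: 1.05 × 55.845 = 58.637 g.
Weight fraction Fe = 58.637 / 450.371 = 0.1302.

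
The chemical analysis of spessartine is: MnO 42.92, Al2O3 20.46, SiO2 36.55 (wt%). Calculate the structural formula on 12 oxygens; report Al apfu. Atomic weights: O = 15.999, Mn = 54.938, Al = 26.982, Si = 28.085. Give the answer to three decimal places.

42.92 wt% MnO ÷ 70.937 g/mol = 0.60504 mol, giving 0.60504 Mn and 0.60504 O.
20.46 wt% Al2O3 ÷ 101.961 g/mol = 0.20066 mol, giving 0.40132 Al and 0.60198 O.
36.55 wt% SiO2 ÷ 60.083 g/mol = 0.60833 mol, giving 0.60833 Si and 1.21666 O.
Oxygen sums to 2.42368; scaling by 12/2.42368 = 4.95115 puts the formula on 12 O.
Al: 0.40132 × 4.95115 = 1.987 atoms per formula unit.

1.987 Al apfu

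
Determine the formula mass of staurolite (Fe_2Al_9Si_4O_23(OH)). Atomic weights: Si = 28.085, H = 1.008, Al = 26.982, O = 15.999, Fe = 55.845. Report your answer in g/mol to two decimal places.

851.85 g/mol

Fe: 2 × 55.845 = 111.6900
Al: 9 × 26.982 = 242.8380
Si: 4 × 28.085 = 112.3400
O: 24 × 15.999 = 383.9760
H: 1 × 1.008 = 1.0080
Summing the contributions gives the formula mass.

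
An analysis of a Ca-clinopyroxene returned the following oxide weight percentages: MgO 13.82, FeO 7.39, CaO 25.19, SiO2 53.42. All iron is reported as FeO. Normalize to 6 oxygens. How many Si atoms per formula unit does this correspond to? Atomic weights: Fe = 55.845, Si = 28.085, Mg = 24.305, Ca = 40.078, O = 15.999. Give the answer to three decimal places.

1.996 Si apfu

MgO (M=40.304): mol = 0.34289; Mg = 0.34289, O = 0.34289.
FeO (M=71.844): mol = 0.10286; Fe = 0.10286, O = 0.10286.
CaO (M=56.077): mol = 0.44920; Ca = 0.44920, O = 0.44920.
SiO2 (M=60.083): mol = 0.88910; Si = 0.88910, O = 1.77820.
ΣO = 2.67315; factor = 6/ΣO = 2.24454.
Si apfu = 0.88910 × 2.24454 = 1.996.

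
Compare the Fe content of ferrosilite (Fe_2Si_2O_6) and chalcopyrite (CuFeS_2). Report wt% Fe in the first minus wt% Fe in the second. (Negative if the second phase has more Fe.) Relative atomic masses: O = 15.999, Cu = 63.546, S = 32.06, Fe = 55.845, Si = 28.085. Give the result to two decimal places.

11.90 percentage points

M(Fe_2Si_2O_6) = 263.854 g/mol, so wt% Fe = 111.690/263.854 × 100 = 42.33%.
M(CuFeS_2) = 183.511 g/mol, so wt% Fe = 55.845/183.511 × 100 = 30.43%.
42.33 − 30.43 = 11.90 pp.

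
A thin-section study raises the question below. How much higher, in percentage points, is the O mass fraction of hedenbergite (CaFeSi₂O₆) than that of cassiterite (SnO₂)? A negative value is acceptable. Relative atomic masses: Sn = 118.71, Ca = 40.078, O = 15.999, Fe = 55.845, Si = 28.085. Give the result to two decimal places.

17.46 percentage points

M(CaFeSi₂O₆) = 248.087 g/mol, so wt% O = 95.994/248.087 × 100 = 38.69%.
M(SnO₂) = 150.708 g/mol, so wt% O = 31.998/150.708 × 100 = 21.23%.
38.69 − 21.23 = 17.46 pp.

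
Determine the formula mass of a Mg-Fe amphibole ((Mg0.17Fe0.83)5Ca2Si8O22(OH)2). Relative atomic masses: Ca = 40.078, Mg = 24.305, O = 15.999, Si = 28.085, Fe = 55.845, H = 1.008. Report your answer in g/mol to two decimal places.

943.24 g/mol

M = 0.85*24.305 + 4.15*55.845 + 2*40.078 + 8*28.085 + 24*15.999 + 2*1.008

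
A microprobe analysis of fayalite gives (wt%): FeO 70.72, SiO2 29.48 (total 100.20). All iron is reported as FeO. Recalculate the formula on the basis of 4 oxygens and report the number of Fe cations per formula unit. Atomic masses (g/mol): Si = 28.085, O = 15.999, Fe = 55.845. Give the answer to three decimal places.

FeO (M=71.844): mol = 0.98435; Fe = 0.98435, O = 0.98435.
SiO2 (M=60.083): mol = 0.49065; Si = 0.49065, O = 0.98130.
ΣO = 1.96565; factor = 4/ΣO = 2.03495.
Fe apfu = 0.98435 × 2.03495 = 2.003.

2.003 Fe apfu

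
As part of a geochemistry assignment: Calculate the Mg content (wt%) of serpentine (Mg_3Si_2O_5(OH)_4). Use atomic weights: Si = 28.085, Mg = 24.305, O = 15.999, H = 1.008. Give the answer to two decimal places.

26.31 wt%

Formula mass = 3·24.305 + 2·28.085 + 9·15.999 + 4·1.008 = 277.108 g/mol, of which 72.915 g is Mg.
So Mg makes up 72.915/277.108 = 0.2631 of the mass, i.e. 26.31%.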